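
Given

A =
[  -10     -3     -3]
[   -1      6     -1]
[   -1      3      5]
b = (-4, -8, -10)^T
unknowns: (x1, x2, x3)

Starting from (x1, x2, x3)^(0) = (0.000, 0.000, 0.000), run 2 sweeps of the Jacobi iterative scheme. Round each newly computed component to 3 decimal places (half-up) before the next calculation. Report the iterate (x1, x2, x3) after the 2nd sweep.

(1.400, -1.600, -1.120)

Iteration 1:
  x1 = (-4 - (-3)·0.000 - (-3)·0.000) / (-10) = 0.400
  x2 = (-8 - (-1)·0.000 - (-1)·0.000) / (6) = -1.333
  x3 = (-10 - (-1)·0.000 - (3)·0.000) / (5) = -2.000
Iteration 2:
  x1 = (-4 - (-3)·-1.333 - (-3)·-2.000) / (-10) = 1.400
  x2 = (-8 - (-1)·0.400 - (-1)·-2.000) / (6) = -1.600
  x3 = (-10 - (-1)·0.400 - (3)·-1.333) / (5) = -1.120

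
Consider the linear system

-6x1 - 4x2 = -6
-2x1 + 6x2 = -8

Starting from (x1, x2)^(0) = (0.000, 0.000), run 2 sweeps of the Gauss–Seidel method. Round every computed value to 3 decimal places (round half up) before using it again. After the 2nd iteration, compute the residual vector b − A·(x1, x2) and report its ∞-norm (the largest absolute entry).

0.890

Iteration 1:
  x1 = (-6 - (-4)·0.000) / (-6) = 1.000
  x2 = (-8 - (-2)·1.000) / (6) = -1.000
Iteration 2:
  x1 = (-6 - (-4)·-1.000) / (-6) = 1.667
  x2 = (-8 - (-2)·1.667) / (6) = -0.778
Residual b − A·x = (0.890, 0.002); ∞-norm = 0.890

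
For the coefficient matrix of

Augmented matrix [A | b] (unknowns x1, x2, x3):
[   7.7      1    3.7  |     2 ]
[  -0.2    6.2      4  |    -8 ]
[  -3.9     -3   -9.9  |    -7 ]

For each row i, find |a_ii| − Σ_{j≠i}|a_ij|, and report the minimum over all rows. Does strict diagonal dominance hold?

row 1: |7.7| − (1+3.7) = 3
row 2: |6.2| − (0.2+4) = 2
row 3: |-9.9| − (3.9+3) = 3
minimum over rows = 2 → strictly diagonally dominant (convergence guaranteed)

2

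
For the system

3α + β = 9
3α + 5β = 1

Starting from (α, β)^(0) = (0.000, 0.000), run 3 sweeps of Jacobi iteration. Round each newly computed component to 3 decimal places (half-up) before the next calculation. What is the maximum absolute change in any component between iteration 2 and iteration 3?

Iteration 1:
  α = (9 - (1)·0.000) / (3) = 3.000
  β = (1 - (3)·0.000) / (5) = 0.200
Iteration 2:
  α = (9 - (1)·0.200) / (3) = 2.933
  β = (1 - (3)·3.000) / (5) = -1.600
Iteration 3:
  α = (9 - (1)·-1.600) / (3) = 3.533
  β = (1 - (3)·2.933) / (5) = -1.560
Change: (0.600, 0.040) → max |·| = 0.600

0.600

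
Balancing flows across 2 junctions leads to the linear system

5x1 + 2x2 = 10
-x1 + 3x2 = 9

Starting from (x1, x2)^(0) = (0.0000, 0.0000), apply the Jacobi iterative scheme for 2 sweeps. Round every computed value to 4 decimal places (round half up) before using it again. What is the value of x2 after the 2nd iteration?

Iteration 1:
  x1 = (10 - (2)·0.0000) / (5) = 2.0000
  x2 = (9 - (-1)·0.0000) / (3) = 3.0000
Iteration 2:
  x1 = (10 - (2)·3.0000) / (5) = 0.8000
  x2 = (9 - (-1)·2.0000) / (3) = 3.6667

3.6667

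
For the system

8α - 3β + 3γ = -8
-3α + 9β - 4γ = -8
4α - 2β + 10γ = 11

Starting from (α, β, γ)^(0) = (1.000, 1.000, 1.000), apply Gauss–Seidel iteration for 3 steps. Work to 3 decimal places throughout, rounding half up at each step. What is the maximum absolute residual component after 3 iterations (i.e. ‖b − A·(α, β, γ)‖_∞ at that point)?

Iteration 1:
  α = (-8 - (-3)·1.000 - (3)·1.000) / (8) = -1.000
  β = (-8 - (-3)·-1.000 - (-4)·1.000) / (9) = -0.778
  γ = (11 - (4)·-1.000 - (-2)·-0.778) / (10) = 1.344
Iteration 2:
  α = (-8 - (-3)·-0.778 - (3)·1.344) / (8) = -1.796
  β = (-8 - (-3)·-1.796 - (-4)·1.344) / (9) = -0.890
  γ = (11 - (4)·-1.796 - (-2)·-0.890) / (10) = 1.640
Iteration 3:
  α = (-8 - (-3)·-0.890 - (3)·1.640) / (8) = -1.949
  β = (-8 - (-3)·-1.949 - (-4)·1.640) / (9) = -0.810
  γ = (11 - (4)·-1.949 - (-2)·-0.810) / (10) = 1.718
Residual b − A·x = (0.008, 0.315, -0.004); ∞-norm = 0.315

0.315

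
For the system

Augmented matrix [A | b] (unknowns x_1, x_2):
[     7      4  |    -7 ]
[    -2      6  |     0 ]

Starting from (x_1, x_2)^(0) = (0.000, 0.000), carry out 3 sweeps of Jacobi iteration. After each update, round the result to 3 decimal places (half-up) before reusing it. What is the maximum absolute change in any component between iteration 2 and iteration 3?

0.190

Iteration 1:
  x_1 = (-7 - (4)·0.000) / (7) = -1.000
  x_2 = (0 - (-2)·0.000) / (6) = 0.000
Iteration 2:
  x_1 = (-7 - (4)·0.000) / (7) = -1.000
  x_2 = (0 - (-2)·-1.000) / (6) = -0.333
Iteration 3:
  x_1 = (-7 - (4)·-0.333) / (7) = -0.810
  x_2 = (0 - (-2)·-1.000) / (6) = -0.333
Change: (0.190, 0.000) → max |·| = 0.190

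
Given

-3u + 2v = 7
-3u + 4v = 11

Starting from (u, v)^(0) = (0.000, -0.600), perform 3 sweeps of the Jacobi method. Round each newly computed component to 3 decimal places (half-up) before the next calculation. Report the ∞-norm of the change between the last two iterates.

1.675

Iteration 1:
  u = (7 - (2)·-0.600) / (-3) = -2.733
  v = (11 - (-3)·0.000) / (4) = 2.750
Iteration 2:
  u = (7 - (2)·2.750) / (-3) = -0.500
  v = (11 - (-3)·-2.733) / (4) = 0.700
Iteration 3:
  u = (7 - (2)·0.700) / (-3) = -1.867
  v = (11 - (-3)·-0.500) / (4) = 2.375
Change: (-1.367, 1.675) → max |·| = 1.675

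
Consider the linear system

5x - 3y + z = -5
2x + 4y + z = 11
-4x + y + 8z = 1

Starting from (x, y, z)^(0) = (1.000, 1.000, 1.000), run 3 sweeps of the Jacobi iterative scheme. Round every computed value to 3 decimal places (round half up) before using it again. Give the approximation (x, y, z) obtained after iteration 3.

(0.840, 2.806, -0.191)

Iteration 1:
  x = (-5 - (-3)·1.000 - (1)·1.000) / (5) = -0.600
  y = (11 - (2)·1.000 - (1)·1.000) / (4) = 2.000
  z = (1 - (-4)·1.000 - (1)·1.000) / (8) = 0.500
Iteration 2:
  x = (-5 - (-3)·2.000 - (1)·0.500) / (5) = 0.100
  y = (11 - (2)·-0.600 - (1)·0.500) / (4) = 2.925
  z = (1 - (-4)·-0.600 - (1)·2.000) / (8) = -0.425
Iteration 3:
  x = (-5 - (-3)·2.925 - (1)·-0.425) / (5) = 0.840
  y = (11 - (2)·0.100 - (1)·-0.425) / (4) = 2.806
  z = (1 - (-4)·0.100 - (1)·2.925) / (8) = -0.191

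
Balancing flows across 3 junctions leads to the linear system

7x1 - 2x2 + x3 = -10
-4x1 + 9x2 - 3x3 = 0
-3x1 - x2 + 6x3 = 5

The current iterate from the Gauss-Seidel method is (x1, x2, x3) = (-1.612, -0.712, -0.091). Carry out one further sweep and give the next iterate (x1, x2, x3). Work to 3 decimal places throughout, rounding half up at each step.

(-1.619, -0.750, -0.101)

One sweep:
  x1 = (-10 - (-2)·-0.712 - (1)·-0.091) / (7) = -1.619
  x2 = (0 - (-4)·-1.619 - (-3)·-0.091) / (9) = -0.750
  x3 = (5 - (-3)·-1.619 - (-1)·-0.750) / (6) = -0.101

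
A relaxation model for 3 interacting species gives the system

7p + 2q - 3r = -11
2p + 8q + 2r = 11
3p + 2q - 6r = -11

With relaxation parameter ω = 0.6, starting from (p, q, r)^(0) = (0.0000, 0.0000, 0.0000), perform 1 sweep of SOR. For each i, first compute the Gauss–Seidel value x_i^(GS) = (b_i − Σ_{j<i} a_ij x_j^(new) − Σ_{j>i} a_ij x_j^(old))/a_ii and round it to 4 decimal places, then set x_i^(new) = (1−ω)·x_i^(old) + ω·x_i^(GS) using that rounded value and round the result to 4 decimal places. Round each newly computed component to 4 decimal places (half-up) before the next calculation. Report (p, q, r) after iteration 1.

Iteration 1:
  p: GS value = (-11 - (2)·0.0000 - (-3)·0.0000) / (7) = -1.5714;  p ← (1−ω)·0.0000 + ω·-1.5714 = -0.9428
  q: GS value = (11 - (2)·-0.9428 - (2)·0.0000) / (8) = 1.6107;  q ← (1−ω)·0.0000 + ω·1.6107 = 0.9664
  r: GS value = (-11 - (3)·-0.9428 - (2)·0.9664) / (-6) = 1.6841;  r ← (1−ω)·0.0000 + ω·1.6841 = 1.0105

(-0.9428, 0.9664, 1.0105)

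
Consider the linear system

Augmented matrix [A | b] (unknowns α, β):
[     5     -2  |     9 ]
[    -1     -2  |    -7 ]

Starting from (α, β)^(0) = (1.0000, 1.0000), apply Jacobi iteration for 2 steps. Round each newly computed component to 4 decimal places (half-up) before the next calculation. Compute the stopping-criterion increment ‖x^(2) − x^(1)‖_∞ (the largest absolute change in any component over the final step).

Iteration 1:
  α = (9 - (-2)·1.0000) / (5) = 2.2000
  β = (-7 - (-1)·1.0000) / (-2) = 3.0000
Iteration 2:
  α = (9 - (-2)·3.0000) / (5) = 3.0000
  β = (-7 - (-1)·2.2000) / (-2) = 2.4000
Change: (0.8000, -0.6000) → max |·| = 0.8000

0.8000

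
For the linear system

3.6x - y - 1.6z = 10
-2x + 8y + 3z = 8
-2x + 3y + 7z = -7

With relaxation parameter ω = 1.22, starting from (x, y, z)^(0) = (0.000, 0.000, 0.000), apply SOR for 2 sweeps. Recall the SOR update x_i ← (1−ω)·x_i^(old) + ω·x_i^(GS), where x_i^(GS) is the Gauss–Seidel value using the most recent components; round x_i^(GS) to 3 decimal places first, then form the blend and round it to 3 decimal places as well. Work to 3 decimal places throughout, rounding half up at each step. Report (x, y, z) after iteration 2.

Iteration 1:
  x: GS value = (10 - (-1)·0.000 - (-1.6)·0.000) / (3.6) = 2.778;  x ← (1−ω)·0.000 + ω·2.778 = 3.389
  y: GS value = (8 - (-2)·3.389 - (3)·0.000) / (8) = 1.847;  y ← (1−ω)·0.000 + ω·1.847 = 2.253
  z: GS value = (-7 - (-2)·3.389 - (3)·2.253) / (7) = -0.997;  z ← (1−ω)·0.000 + ω·-0.997 = -1.216
Iteration 2:
  x: GS value = (10 - (-1)·2.253 - (-1.6)·-1.216) / (3.6) = 2.863;  x ← (1−ω)·3.389 + ω·2.863 = 2.747
  y: GS value = (8 - (-2)·2.747 - (3)·-1.216) / (8) = 2.143;  y ← (1−ω)·2.253 + ω·2.143 = 2.119
  z: GS value = (-7 - (-2)·2.747 - (3)·2.119) / (7) = -1.123;  z ← (1−ω)·-1.216 + ω·-1.123 = -1.103

(2.747, 2.119, -1.103)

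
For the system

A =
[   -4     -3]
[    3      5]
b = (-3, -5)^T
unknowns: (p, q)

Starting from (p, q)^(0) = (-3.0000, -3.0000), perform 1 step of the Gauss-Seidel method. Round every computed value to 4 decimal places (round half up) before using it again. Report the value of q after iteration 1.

-2.8000

Iteration 1:
  p = (-3 - (-3)·-3.0000) / (-4) = 3.0000
  q = (-5 - (3)·3.0000) / (5) = -2.8000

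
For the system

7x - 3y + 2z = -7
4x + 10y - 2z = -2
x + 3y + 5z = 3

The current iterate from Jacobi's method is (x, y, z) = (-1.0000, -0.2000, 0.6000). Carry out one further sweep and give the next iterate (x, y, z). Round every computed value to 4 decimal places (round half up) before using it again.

(-1.2571, 0.3200, 0.9200)

One sweep:
  x = (-7 - (-3)·-0.2000 - (2)·0.6000) / (7) = -1.2571
  y = (-2 - (4)·-1.0000 - (-2)·0.6000) / (10) = 0.3200
  z = (3 - (1)·-1.0000 - (3)·-0.2000) / (5) = 0.9200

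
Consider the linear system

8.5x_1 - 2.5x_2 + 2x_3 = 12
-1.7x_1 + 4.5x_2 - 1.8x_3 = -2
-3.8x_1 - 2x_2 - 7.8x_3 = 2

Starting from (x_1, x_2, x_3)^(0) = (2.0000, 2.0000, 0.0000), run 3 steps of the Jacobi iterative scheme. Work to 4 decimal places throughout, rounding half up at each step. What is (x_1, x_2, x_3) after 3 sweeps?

Iteration 1:
  x_1 = (12 - (-2.5)·2.0000 - (2)·0.0000) / (8.5) = 2.0000
  x_2 = (-2 - (-1.7)·2.0000 - (-1.8)·0.0000) / (4.5) = 0.3111
  x_3 = (2 - (-3.8)·2.0000 - (-2)·2.0000) / (-7.8) = -1.7436
Iteration 2:
  x_1 = (12 - (-2.5)·0.3111 - (2)·-1.7436) / (8.5) = 1.9135
  x_2 = (-2 - (-1.7)·2.0000 - (-1.8)·-1.7436) / (4.5) = -0.3863
  x_3 = (2 - (-3.8)·2.0000 - (-2)·0.3111) / (-7.8) = -1.3105
Iteration 3:
  x_1 = (12 - (-2.5)·-0.3863 - (2)·-1.3105) / (8.5) = 1.6065
  x_2 = (-2 - (-1.7)·1.9135 - (-1.8)·-1.3105) / (4.5) = -0.2458
  x_3 = (2 - (-3.8)·1.9135 - (-2)·-0.3863) / (-7.8) = -1.0896

(1.6065, -0.2458, -1.0896)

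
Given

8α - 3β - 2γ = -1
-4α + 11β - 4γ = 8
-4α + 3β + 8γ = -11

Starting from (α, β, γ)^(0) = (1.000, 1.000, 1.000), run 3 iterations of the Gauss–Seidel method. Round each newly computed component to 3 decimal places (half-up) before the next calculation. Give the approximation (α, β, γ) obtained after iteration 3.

(-0.439, 0.041, -1.610)

Iteration 1:
  α = (-1 - (-3)·1.000 - (-2)·1.000) / (8) = 0.500
  β = (8 - (-4)·0.500 - (-4)·1.000) / (11) = 1.273
  γ = (-11 - (-4)·0.500 - (3)·1.273) / (8) = -1.602
Iteration 2:
  α = (-1 - (-3)·1.273 - (-2)·-1.602) / (8) = -0.048
  β = (8 - (-4)·-0.048 - (-4)·-1.602) / (11) = 0.127
  γ = (-11 - (-4)·-0.048 - (3)·0.127) / (8) = -1.447
Iteration 3:
  α = (-1 - (-3)·0.127 - (-2)·-1.447) / (8) = -0.439
  β = (8 - (-4)·-0.439 - (-4)·-1.447) / (11) = 0.041
  γ = (-11 - (-4)·-0.439 - (3)·0.041) / (8) = -1.610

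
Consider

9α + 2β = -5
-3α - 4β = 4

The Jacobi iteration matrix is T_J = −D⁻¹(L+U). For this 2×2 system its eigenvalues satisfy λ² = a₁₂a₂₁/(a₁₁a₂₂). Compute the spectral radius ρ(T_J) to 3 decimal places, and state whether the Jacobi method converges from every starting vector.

0.408

a₁₂a₂₁/(a₁₁a₂₂) = (2)·(-3) / ((9)·(-4)) = 0.166667
ρ = √|0.166667| = √0.166667 = 0.408
ρ < 1, so Jacobi converges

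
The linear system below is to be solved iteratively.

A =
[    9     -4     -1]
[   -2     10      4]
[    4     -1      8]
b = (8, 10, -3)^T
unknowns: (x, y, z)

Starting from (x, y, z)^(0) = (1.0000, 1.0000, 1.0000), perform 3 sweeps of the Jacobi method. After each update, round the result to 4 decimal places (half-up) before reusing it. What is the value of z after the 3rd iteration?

Iteration 1:
  x = (8 - (-4)·1.0000 - (-1)·1.0000) / (9) = 1.4444
  y = (10 - (-2)·1.0000 - (4)·1.0000) / (10) = 0.8000
  z = (-3 - (4)·1.0000 - (-1)·1.0000) / (8) = -0.7500
Iteration 2:
  x = (8 - (-4)·0.8000 - (-1)·-0.7500) / (9) = 1.1611
  y = (10 - (-2)·1.4444 - (4)·-0.7500) / (10) = 1.5889
  z = (-3 - (4)·1.4444 - (-1)·0.8000) / (8) = -0.9972
Iteration 3:
  x = (8 - (-4)·1.5889 - (-1)·-0.9972) / (9) = 1.4843
  y = (10 - (-2)·1.1611 - (4)·-0.9972) / (10) = 1.6311
  z = (-3 - (4)·1.1611 - (-1)·1.5889) / (8) = -0.7569

-0.7569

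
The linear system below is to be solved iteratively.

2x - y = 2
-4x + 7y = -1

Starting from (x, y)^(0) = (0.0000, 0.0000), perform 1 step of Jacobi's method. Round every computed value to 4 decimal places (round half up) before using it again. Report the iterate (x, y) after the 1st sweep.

Iteration 1:
  x = (2 - (-1)·0.0000) / (2) = 1.0000
  y = (-1 - (-4)·0.0000) / (7) = -0.1429

(1.0000, -0.1429)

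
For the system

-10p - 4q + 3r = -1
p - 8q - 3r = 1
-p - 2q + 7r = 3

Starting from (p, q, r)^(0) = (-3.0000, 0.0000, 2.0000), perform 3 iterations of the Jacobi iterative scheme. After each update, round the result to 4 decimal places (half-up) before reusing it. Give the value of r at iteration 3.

0.5036

Iteration 1:
  p = (-1 - (-4)·0.0000 - (3)·2.0000) / (-10) = 0.7000
  q = (1 - (1)·-3.0000 - (-3)·2.0000) / (-8) = -1.2500
  r = (3 - (-1)·-3.0000 - (-2)·0.0000) / (7) = 0.0000
Iteration 2:
  p = (-1 - (-4)·-1.2500 - (3)·0.0000) / (-10) = 0.6000
  q = (1 - (1)·0.7000 - (-3)·0.0000) / (-8) = -0.0375
  r = (3 - (-1)·0.7000 - (-2)·-1.2500) / (7) = 0.1714
Iteration 3:
  p = (-1 - (-4)·-0.0375 - (3)·0.1714) / (-10) = 0.1664
  q = (1 - (1)·0.6000 - (-3)·0.1714) / (-8) = -0.1143
  r = (3 - (-1)·0.6000 - (-2)·-0.0375) / (7) = 0.5036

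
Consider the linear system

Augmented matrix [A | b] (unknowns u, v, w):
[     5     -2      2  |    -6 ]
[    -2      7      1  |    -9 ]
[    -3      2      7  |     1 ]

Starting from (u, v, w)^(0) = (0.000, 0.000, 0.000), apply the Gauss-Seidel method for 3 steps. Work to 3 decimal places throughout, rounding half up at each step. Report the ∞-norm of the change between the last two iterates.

Iteration 1:
  u = (-6 - (-2)·0.000 - (2)·0.000) / (5) = -1.200
  v = (-9 - (-2)·-1.200 - (1)·0.000) / (7) = -1.629
  w = (1 - (-3)·-1.200 - (2)·-1.629) / (7) = 0.094
Iteration 2:
  u = (-6 - (-2)·-1.629 - (2)·0.094) / (5) = -1.889
  v = (-9 - (-2)·-1.889 - (1)·0.094) / (7) = -1.839
  w = (1 - (-3)·-1.889 - (2)·-1.839) / (7) = -0.141
Iteration 3:
  u = (-6 - (-2)·-1.839 - (2)·-0.141) / (5) = -1.879
  v = (-9 - (-2)·-1.879 - (1)·-0.141) / (7) = -1.802
  w = (1 - (-3)·-1.879 - (2)·-1.802) / (7) = -0.148
Change: (0.010, 0.037, -0.007) → max |·| = 0.037

0.037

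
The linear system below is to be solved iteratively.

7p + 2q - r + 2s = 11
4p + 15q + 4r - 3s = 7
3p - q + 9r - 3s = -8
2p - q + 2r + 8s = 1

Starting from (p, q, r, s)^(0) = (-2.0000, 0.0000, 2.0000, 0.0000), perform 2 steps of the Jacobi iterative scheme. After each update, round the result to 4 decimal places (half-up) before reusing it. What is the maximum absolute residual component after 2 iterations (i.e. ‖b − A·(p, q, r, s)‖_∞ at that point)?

5.6635

Iteration 1:
  p = (11 - (2)·0.0000 - (-1)·2.0000 - (2)·0.0000) / (7) = 1.8571
  q = (7 - (4)·-2.0000 - (4)·2.0000 - (-3)·0.0000) / (15) = 0.4667
  r = (-8 - (3)·-2.0000 - (-1)·0.0000 - (-3)·0.0000) / (9) = -0.2222
  s = (1 - (2)·-2.0000 - (-1)·0.0000 - (2)·2.0000) / (8) = 0.1250
Iteration 2:
  p = (11 - (2)·0.4667 - (-1)·-0.2222 - (2)·0.1250) / (7) = 1.3706
  q = (7 - (4)·1.8571 - (4)·-0.2222 - (-3)·0.1250) / (15) = 0.0557
  r = (-8 - (3)·1.8571 - (-1)·0.4667 - (-3)·0.1250) / (9) = -1.4144
  s = (1 - (2)·1.8571 - (-1)·0.4667 - (2)·-0.2222) / (8) = -0.2254
Residual b − A·x = (0.3308, 5.6635, -0.0027, 2.9465); ∞-norm = 5.6635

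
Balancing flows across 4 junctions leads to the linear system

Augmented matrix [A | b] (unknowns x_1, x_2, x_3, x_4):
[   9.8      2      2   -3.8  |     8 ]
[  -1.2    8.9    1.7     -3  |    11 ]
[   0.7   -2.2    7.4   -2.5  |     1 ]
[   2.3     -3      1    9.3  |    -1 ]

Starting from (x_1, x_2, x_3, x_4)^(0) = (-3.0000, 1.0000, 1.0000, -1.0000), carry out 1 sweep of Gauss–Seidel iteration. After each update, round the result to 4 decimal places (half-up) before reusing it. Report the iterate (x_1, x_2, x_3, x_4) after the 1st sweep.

(0.0204, 0.7106, 0.0066, 0.1159)

Iteration 1:
  x_1 = (8 - (2)·1.0000 - (2)·1.0000 - (-3.8)·-1.0000) / (9.8) = 0.0204
  x_2 = (11 - (-1.2)·0.0204 - (1.7)·1.0000 - (-3)·-1.0000) / (8.9) = 0.7106
  x_3 = (1 - (0.7)·0.0204 - (-2.2)·0.7106 - (-2.5)·-1.0000) / (7.4) = 0.0066
  x_4 = (-1 - (2.3)·0.0204 - (-3)·0.7106 - (1)·0.0066) / (9.3) = 0.1159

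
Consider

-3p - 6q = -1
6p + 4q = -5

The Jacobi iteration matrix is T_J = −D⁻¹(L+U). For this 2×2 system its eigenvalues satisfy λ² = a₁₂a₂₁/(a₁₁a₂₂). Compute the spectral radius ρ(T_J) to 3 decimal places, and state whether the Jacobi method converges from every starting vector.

a₁₂a₂₁/(a₁₁a₂₂) = (-6)·(6) / ((-3)·(4)) = 3.000000
ρ = √|3.000000| = √3.000000 = 1.732
ρ > 1, so Jacobi diverges

1.732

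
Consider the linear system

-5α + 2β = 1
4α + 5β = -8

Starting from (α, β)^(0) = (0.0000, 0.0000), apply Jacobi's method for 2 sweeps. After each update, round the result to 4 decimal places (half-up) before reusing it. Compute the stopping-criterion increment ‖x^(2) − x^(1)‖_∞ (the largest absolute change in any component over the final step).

0.6400

Iteration 1:
  α = (1 - (2)·0.0000) / (-5) = -0.2000
  β = (-8 - (4)·0.0000) / (5) = -1.6000
Iteration 2:
  α = (1 - (2)·-1.6000) / (-5) = -0.8400
  β = (-8 - (4)·-0.2000) / (5) = -1.4400
Change: (-0.6400, 0.1600) → max |·| = 0.6400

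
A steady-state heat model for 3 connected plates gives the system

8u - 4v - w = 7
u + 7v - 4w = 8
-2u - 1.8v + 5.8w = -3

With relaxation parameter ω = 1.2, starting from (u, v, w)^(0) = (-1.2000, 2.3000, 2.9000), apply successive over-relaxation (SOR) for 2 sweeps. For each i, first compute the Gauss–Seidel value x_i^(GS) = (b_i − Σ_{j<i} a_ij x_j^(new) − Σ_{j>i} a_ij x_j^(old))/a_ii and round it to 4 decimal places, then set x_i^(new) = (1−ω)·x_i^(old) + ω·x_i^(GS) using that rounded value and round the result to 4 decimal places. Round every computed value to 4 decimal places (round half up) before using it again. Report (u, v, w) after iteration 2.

Iteration 1:
  u: GS value = (7 - (-4)·2.3000 - (-1)·2.9000) / (8) = 2.3875;  u ← (1−ω)·-1.2000 + ω·2.3875 = 3.1050
  v: GS value = (8 - (1)·3.1050 - (-4)·2.9000) / (7) = 2.3564;  v ← (1−ω)·2.3000 + ω·2.3564 = 2.3677
  w: GS value = (-3 - (-2)·3.1050 - (-1.8)·2.3677) / (5.8) = 1.2883;  w ← (1−ω)·2.9000 + ω·1.2883 = 0.9660
Iteration 2:
  u: GS value = (7 - (-4)·2.3677 - (-1)·0.9660) / (8) = 2.1796;  u ← (1−ω)·3.1050 + ω·2.1796 = 1.9945
  v: GS value = (8 - (1)·1.9945 - (-4)·0.9660) / (7) = 1.4099;  v ← (1−ω)·2.3677 + ω·1.4099 = 1.2183
  w: GS value = (-3 - (-2)·1.9945 - (-1.8)·1.2183) / (5.8) = 0.5486;  w ← (1−ω)·0.9660 + ω·0.5486 = 0.4651

(1.9945, 1.2183, 0.4651)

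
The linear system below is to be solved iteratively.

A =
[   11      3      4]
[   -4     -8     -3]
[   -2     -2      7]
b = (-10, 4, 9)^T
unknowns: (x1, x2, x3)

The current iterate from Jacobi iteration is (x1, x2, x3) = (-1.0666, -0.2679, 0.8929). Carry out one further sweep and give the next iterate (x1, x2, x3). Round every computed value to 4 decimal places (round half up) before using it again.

One sweep:
  x1 = (-10 - (3)·-0.2679 - (4)·0.8929) / (11) = -1.1607
  x2 = (4 - (-4)·-1.0666 - (-3)·0.8929) / (-8) = -0.3015
  x3 = (9 - (-2)·-1.0666 - (-2)·-0.2679) / (7) = 0.9044

(-1.1607, -0.3015, 0.9044)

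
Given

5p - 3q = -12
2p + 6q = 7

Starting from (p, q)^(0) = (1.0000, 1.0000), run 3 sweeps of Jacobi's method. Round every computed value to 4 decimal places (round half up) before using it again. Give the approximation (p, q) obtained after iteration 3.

Iteration 1:
  p = (-12 - (-3)·1.0000) / (5) = -1.8000
  q = (7 - (2)·1.0000) / (6) = 0.8333
Iteration 2:
  p = (-12 - (-3)·0.8333) / (5) = -1.9000
  q = (7 - (2)·-1.8000) / (6) = 1.7667
Iteration 3:
  p = (-12 - (-3)·1.7667) / (5) = -1.3400
  q = (7 - (2)·-1.9000) / (6) = 1.8000

(-1.3400, 1.8000)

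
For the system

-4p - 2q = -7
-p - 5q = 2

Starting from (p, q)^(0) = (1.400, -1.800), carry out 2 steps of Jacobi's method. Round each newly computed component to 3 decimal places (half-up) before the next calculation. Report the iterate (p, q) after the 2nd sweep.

Iteration 1:
  p = (-7 - (-2)·-1.800) / (-4) = 2.650
  q = (2 - (-1)·1.400) / (-5) = -0.680
Iteration 2:
  p = (-7 - (-2)·-0.680) / (-4) = 2.090
  q = (2 - (-1)·2.650) / (-5) = -0.930

(2.090, -0.930)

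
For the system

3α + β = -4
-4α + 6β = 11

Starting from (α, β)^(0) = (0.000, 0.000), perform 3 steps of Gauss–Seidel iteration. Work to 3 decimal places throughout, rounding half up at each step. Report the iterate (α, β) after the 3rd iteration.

Iteration 1:
  α = (-4 - (1)·0.000) / (3) = -1.333
  β = (11 - (-4)·-1.333) / (6) = 0.945
Iteration 2:
  α = (-4 - (1)·0.945) / (3) = -1.648
  β = (11 - (-4)·-1.648) / (6) = 0.735
Iteration 3:
  α = (-4 - (1)·0.735) / (3) = -1.578
  β = (11 - (-4)·-1.578) / (6) = 0.781

(-1.578, 0.781)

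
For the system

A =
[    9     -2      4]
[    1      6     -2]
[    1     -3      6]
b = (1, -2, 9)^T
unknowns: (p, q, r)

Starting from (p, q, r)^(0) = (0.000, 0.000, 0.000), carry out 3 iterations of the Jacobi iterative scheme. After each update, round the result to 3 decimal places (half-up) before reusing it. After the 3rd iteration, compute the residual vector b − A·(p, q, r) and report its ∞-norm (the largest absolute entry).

Iteration 1:
  p = (1 - (-2)·0.000 - (4)·0.000) / (9) = 0.111
  q = (-2 - (1)·0.000 - (-2)·0.000) / (6) = -0.333
  r = (9 - (1)·0.000 - (-3)·0.000) / (6) = 1.500
Iteration 2:
  p = (1 - (-2)·-0.333 - (4)·1.500) / (9) = -0.630
  q = (-2 - (1)·0.111 - (-2)·1.500) / (6) = 0.148
  r = (9 - (1)·0.111 - (-3)·-0.333) / (6) = 1.315
Iteration 3:
  p = (1 - (-2)·0.148 - (4)·1.315) / (9) = -0.440
  q = (-2 - (1)·-0.630 - (-2)·1.315) / (6) = 0.210
  r = (9 - (1)·-0.630 - (-3)·0.148) / (6) = 1.679
Residual b − A·x = (-1.336, 0.538, -0.004); ∞-norm = 1.336

1.336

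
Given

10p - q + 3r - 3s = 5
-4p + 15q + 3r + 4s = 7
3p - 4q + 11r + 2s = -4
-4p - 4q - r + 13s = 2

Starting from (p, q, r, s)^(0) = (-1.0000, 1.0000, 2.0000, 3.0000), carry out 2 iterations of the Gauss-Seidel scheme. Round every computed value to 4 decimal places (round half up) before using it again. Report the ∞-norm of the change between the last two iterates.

1.4207

Iteration 1:
  p = (5 - (-1)·1.0000 - (3)·2.0000 - (-3)·3.0000) / (10) = 0.9000
  q = (7 - (-4)·0.9000 - (3)·2.0000 - (4)·3.0000) / (15) = -0.4933
  r = (-4 - (3)·0.9000 - (-4)·-0.4933 - (2)·3.0000) / (11) = -1.3339
  s = (2 - (-4)·0.9000 - (-4)·-0.4933 - (-1)·-1.3339) / (13) = 0.1764
Iteration 2:
  p = (5 - (-1)·-0.4933 - (3)·-1.3339 - (-3)·0.1764) / (10) = 0.9038
  q = (7 - (-4)·0.9038 - (3)·-1.3339 - (4)·0.1764) / (15) = 0.9274
  r = (-4 - (3)·0.9038 - (-4)·0.9274 - (2)·0.1764) / (11) = -0.3050
  s = (2 - (-4)·0.9038 - (-4)·0.9274 - (-1)·-0.3050) / (13) = 0.6938
Change: (0.0038, 1.4207, 1.0289, 0.5174) → max |·| = 1.4207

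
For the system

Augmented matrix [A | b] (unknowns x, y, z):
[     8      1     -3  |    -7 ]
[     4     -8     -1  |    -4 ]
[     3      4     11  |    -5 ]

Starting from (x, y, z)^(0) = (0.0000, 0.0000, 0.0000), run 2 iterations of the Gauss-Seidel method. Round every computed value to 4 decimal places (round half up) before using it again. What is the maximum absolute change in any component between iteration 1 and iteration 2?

Iteration 1:
  x = (-7 - (1)·0.0000 - (-3)·0.0000) / (8) = -0.8750
  y = (-4 - (4)·-0.8750 - (-1)·0.0000) / (-8) = 0.0625
  z = (-5 - (3)·-0.8750 - (4)·0.0625) / (11) = -0.2386
Iteration 2:
  x = (-7 - (1)·0.0625 - (-3)·-0.2386) / (8) = -0.9723
  y = (-4 - (4)·-0.9723 - (-1)·-0.2386) / (-8) = 0.0437
  z = (-5 - (3)·-0.9723 - (4)·0.0437) / (11) = -0.2053
Change: (-0.0973, -0.0188, 0.0333) → max |·| = 0.0973

0.0973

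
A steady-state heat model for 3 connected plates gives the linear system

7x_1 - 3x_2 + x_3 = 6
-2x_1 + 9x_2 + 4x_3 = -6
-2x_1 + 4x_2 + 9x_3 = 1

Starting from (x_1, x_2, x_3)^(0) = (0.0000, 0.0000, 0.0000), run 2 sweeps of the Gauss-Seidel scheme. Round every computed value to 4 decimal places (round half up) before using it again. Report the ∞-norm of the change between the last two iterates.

0.2897

Iteration 1:
  x_1 = (6 - (-3)·0.0000 - (1)·0.0000) / (7) = 0.8571
  x_2 = (-6 - (-2)·0.8571 - (4)·0.0000) / (9) = -0.4762
  x_3 = (1 - (-2)·0.8571 - (4)·-0.4762) / (9) = 0.5132
Iteration 2:
  x_1 = (6 - (-3)·-0.4762 - (1)·0.5132) / (7) = 0.5797
  x_2 = (-6 - (-2)·0.5797 - (4)·0.5132) / (9) = -0.7659
  x_3 = (1 - (-2)·0.5797 - (4)·-0.7659) / (9) = 0.5803
Change: (-0.2774, -0.2897, 0.0671) → max |·| = 0.2897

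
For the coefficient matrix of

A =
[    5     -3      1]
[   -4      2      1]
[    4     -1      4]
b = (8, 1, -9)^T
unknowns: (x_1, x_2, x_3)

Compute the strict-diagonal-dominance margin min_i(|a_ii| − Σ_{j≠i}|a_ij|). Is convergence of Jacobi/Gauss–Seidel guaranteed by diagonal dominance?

row 1: |5| − (3+1) = 1
row 2: |2| − (4+1) = -3
row 3: |4| − (4+1) = -1
minimum over rows = -3 → not strictly diagonally dominant

-3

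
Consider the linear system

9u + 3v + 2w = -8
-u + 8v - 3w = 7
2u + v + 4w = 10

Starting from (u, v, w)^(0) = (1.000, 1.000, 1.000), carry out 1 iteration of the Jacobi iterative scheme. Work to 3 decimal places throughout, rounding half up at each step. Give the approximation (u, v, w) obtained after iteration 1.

(-1.444, 1.375, 1.750)

Iteration 1:
  u = (-8 - (3)·1.000 - (2)·1.000) / (9) = -1.444
  v = (7 - (-1)·1.000 - (-3)·1.000) / (8) = 1.375
  w = (10 - (2)·1.000 - (1)·1.000) / (4) = 1.750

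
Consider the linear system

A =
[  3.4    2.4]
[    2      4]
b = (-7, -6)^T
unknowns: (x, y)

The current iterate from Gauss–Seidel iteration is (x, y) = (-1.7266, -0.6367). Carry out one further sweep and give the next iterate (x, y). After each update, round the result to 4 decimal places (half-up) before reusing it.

(-1.6094, -0.6953)

One sweep:
  x = (-7 - (2.4)·-0.6367) / (3.4) = -1.6094
  y = (-6 - (2)·-1.6094) / (4) = -0.6953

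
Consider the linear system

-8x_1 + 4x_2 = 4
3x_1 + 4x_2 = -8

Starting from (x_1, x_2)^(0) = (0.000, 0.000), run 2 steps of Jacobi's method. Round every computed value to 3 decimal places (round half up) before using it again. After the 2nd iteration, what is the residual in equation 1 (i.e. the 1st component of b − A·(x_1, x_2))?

Iteration 1:
  x_1 = (4 - (4)·0.000) / (-8) = -0.500
  x_2 = (-8 - (3)·0.000) / (4) = -2.000
Iteration 2:
  x_1 = (4 - (4)·-2.000) / (-8) = -1.500
  x_2 = (-8 - (3)·-0.500) / (4) = -1.625
Residual b − A·x = (-1.500, 3.000)

-1.500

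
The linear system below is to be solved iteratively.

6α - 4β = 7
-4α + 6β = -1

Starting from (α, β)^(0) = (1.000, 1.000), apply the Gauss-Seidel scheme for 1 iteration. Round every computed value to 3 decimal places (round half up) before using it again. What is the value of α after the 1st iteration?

Iteration 1:
  α = (7 - (-4)·1.000) / (6) = 1.833
  β = (-1 - (-4)·1.833) / (6) = 1.055

1.833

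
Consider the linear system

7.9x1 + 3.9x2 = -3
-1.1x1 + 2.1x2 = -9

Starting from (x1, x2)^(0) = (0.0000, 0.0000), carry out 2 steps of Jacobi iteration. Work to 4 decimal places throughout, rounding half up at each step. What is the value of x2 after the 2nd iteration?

Iteration 1:
  x1 = (-3 - (3.9)·0.0000) / (7.9) = -0.3797
  x2 = (-9 - (-1.1)·0.0000) / (2.1) = -4.2857
Iteration 2:
  x1 = (-3 - (3.9)·-4.2857) / (7.9) = 1.7360
  x2 = (-9 - (-1.1)·-0.3797) / (2.1) = -4.4846

-4.4846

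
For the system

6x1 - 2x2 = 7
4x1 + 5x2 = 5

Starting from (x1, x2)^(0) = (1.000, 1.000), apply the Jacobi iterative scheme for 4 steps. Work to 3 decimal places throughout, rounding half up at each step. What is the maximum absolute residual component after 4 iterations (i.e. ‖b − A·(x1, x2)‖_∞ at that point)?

Iteration 1:
  x1 = (7 - (-2)·1.000) / (6) = 1.500
  x2 = (5 - (4)·1.000) / (5) = 0.200
Iteration 2:
  x1 = (7 - (-2)·0.200) / (6) = 1.233
  x2 = (5 - (4)·1.500) / (5) = -0.200
Iteration 3:
  x1 = (7 - (-2)·-0.200) / (6) = 1.100
  x2 = (5 - (4)·1.233) / (5) = 0.014
Iteration 4:
  x1 = (7 - (-2)·0.014) / (6) = 1.171
  x2 = (5 - (4)·1.100) / (5) = 0.120
Residual b − A·x = (0.214, -0.284); ∞-norm = 0.284

0.284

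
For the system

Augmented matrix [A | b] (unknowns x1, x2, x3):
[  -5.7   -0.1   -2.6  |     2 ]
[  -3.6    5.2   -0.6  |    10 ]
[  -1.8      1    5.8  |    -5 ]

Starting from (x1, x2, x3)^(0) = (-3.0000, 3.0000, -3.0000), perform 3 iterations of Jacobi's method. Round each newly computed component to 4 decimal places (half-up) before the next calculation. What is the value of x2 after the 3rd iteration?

Iteration 1:
  x1 = (2 - (-0.1)·3.0000 - (-2.6)·-3.0000) / (-5.7) = 0.9649
  x2 = (10 - (-3.6)·-3.0000 - (-0.6)·-3.0000) / (5.2) = -0.5000
  x3 = (-5 - (-1.8)·-3.0000 - (1)·3.0000) / (5.8) = -2.3103
Iteration 2:
  x1 = (2 - (-0.1)·-0.5000 - (-2.6)·-2.3103) / (-5.7) = 0.7117
  x2 = (10 - (-3.6)·0.9649 - (-0.6)·-2.3103) / (5.2) = 2.3245
  x3 = (-5 - (-1.8)·0.9649 - (1)·-0.5000) / (5.8) = -0.4764
Iteration 3:
  x1 = (2 - (-0.1)·2.3245 - (-2.6)·-0.4764) / (-5.7) = -0.1744
  x2 = (10 - (-3.6)·0.7117 - (-0.6)·-0.4764) / (5.2) = 2.3608
  x3 = (-5 - (-1.8)·0.7117 - (1)·2.3245) / (5.8) = -1.0420

2.3608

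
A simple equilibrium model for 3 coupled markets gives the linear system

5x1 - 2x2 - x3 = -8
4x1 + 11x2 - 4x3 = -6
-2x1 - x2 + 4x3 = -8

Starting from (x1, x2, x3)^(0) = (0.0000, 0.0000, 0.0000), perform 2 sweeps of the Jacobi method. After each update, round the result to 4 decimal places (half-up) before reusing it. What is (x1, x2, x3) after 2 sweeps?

(-2.2182, -0.6909, -2.9364)

Iteration 1:
  x1 = (-8 - (-2)·0.0000 - (-1)·0.0000) / (5) = -1.6000
  x2 = (-6 - (4)·0.0000 - (-4)·0.0000) / (11) = -0.5455
  x3 = (-8 - (-2)·0.0000 - (-1)·0.0000) / (4) = -2.0000
Iteration 2:
  x1 = (-8 - (-2)·-0.5455 - (-1)·-2.0000) / (5) = -2.2182
  x2 = (-6 - (4)·-1.6000 - (-4)·-2.0000) / (11) = -0.6909
  x3 = (-8 - (-2)·-1.6000 - (-1)·-0.5455) / (4) = -2.9364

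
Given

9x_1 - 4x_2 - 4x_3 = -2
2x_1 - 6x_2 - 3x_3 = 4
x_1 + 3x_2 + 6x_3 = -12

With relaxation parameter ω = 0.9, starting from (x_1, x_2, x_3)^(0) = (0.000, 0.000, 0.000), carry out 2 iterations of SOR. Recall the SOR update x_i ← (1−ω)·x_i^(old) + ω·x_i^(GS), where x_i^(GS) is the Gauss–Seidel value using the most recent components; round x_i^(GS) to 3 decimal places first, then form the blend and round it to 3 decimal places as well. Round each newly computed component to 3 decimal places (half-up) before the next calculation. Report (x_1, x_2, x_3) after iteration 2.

Iteration 1:
  x_1: GS value = (-2 - (-4)·0.000 - (-4)·0.000) / (9) = -0.222;  x_1 ← (1−ω)·0.000 + ω·-0.222 = -0.200
  x_2: GS value = (4 - (2)·-0.200 - (-3)·0.000) / (-6) = -0.733;  x_2 ← (1−ω)·0.000 + ω·-0.733 = -0.660
  x_3: GS value = (-12 - (1)·-0.200 - (3)·-0.660) / (6) = -1.637;  x_3 ← (1−ω)·0.000 + ω·-1.637 = -1.473
Iteration 2:
  x_1: GS value = (-2 - (-4)·-0.660 - (-4)·-1.473) / (9) = -1.170;  x_1 ← (1−ω)·-0.200 + ω·-1.170 = -1.073
  x_2: GS value = (4 - (2)·-1.073 - (-3)·-1.473) / (-6) = -0.288;  x_2 ← (1−ω)·-0.660 + ω·-0.288 = -0.325
  x_3: GS value = (-12 - (1)·-1.073 - (3)·-0.325) / (6) = -1.659;  x_3 ← (1−ω)·-1.473 + ω·-1.659 = -1.640

(-1.073, -0.325, -1.640)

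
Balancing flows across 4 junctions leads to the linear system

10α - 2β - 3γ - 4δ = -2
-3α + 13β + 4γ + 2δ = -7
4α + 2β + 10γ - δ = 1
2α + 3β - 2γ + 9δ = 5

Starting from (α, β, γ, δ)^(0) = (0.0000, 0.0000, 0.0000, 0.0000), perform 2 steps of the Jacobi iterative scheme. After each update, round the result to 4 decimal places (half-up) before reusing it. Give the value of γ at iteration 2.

Iteration 1:
  α = (-2 - (-2)·0.0000 - (-3)·0.0000 - (-4)·0.0000) / (10) = -0.2000
  β = (-7 - (-3)·0.0000 - (4)·0.0000 - (2)·0.0000) / (13) = -0.5385
  γ = (1 - (4)·0.0000 - (2)·0.0000 - (-1)·0.0000) / (10) = 0.1000
  δ = (5 - (2)·0.0000 - (3)·0.0000 - (-2)·0.0000) / (9) = 0.5556
Iteration 2:
  α = (-2 - (-2)·-0.5385 - (-3)·0.1000 - (-4)·0.5556) / (10) = -0.0555
  β = (-7 - (-3)·-0.2000 - (4)·0.1000 - (2)·0.5556) / (13) = -0.7009
  γ = (1 - (4)·-0.2000 - (2)·-0.5385 - (-1)·0.5556) / (10) = 0.3433
  δ = (5 - (2)·-0.2000 - (3)·-0.5385 - (-2)·0.1000) / (9) = 0.8017

0.3433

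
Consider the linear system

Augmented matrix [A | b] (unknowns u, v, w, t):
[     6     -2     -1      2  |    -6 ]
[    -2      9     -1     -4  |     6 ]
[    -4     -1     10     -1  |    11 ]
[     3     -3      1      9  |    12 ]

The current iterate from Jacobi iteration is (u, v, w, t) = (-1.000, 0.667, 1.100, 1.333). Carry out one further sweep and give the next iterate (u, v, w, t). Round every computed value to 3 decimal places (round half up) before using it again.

(-1.039, 1.159, 0.900, 1.767)

One sweep:
  u = (-6 - (-2)·0.667 - (-1)·1.100 - (2)·1.333) / (6) = -1.039
  v = (6 - (-2)·-1.000 - (-1)·1.100 - (-4)·1.333) / (9) = 1.159
  w = (11 - (-4)·-1.000 - (-1)·0.667 - (-1)·1.333) / (10) = 0.900
  t = (12 - (3)·-1.000 - (-3)·0.667 - (1)·1.100) / (9) = 1.767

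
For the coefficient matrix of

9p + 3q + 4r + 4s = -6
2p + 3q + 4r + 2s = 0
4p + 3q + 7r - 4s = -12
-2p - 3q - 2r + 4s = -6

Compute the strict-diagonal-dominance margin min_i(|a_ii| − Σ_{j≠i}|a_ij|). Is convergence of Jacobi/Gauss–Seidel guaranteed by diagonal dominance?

-5

row 1: |9| − (3+4+4) = -2
row 2: |3| − (2+4+2) = -5
row 3: |7| − (4+3+4) = -4
row 4: |4| − (2+3+2) = -3
minimum over rows = -5 → not strictly diagonally dominant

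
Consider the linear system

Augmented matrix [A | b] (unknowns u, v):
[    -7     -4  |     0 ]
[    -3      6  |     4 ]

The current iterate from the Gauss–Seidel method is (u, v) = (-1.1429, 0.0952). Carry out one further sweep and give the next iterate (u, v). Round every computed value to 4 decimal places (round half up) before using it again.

One sweep:
  u = (0 - (-4)·0.0952) / (-7) = -0.0544
  v = (4 - (-3)·-0.0544) / (6) = 0.6395

(-0.0544, 0.6395)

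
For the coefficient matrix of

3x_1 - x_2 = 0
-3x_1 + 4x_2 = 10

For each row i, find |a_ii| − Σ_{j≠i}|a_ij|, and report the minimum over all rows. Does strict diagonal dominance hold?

row 1: |3| − (1) = 2
row 2: |4| − (3) = 1
minimum over rows = 1 → strictly diagonally dominant (convergence guaranteed)

1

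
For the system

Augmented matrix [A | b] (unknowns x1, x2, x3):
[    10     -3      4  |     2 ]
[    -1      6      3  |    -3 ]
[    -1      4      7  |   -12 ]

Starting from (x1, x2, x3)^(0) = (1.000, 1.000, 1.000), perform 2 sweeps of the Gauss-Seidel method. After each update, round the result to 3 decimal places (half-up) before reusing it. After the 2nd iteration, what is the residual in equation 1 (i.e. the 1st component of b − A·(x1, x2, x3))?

5.735

Iteration 1:
  x1 = (2 - (-3)·1.000 - (4)·1.000) / (10) = 0.100
  x2 = (-3 - (-1)·0.100 - (3)·1.000) / (6) = -0.983
  x3 = (-12 - (-1)·0.100 - (4)·-0.983) / (7) = -1.138
Iteration 2:
  x1 = (2 - (-3)·-0.983 - (4)·-1.138) / (10) = 0.360
  x2 = (-3 - (-1)·0.360 - (3)·-1.138) / (6) = 0.129
  x3 = (-12 - (-1)·0.360 - (4)·0.129) / (7) = -1.737
Residual b − A·x = (5.735, 1.797, 0.003)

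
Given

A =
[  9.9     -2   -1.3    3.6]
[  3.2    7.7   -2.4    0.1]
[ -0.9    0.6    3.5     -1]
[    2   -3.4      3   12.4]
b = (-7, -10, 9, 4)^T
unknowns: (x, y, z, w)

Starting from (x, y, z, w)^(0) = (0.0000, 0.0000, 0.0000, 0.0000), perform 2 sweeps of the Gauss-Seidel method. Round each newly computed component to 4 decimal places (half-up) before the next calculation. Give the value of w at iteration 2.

Iteration 1:
  x = (-7 - (-2)·0.0000 - (-1.3)·0.0000 - (3.6)·0.0000) / (9.9) = -0.7071
  y = (-10 - (3.2)·-0.7071 - (-2.4)·0.0000 - (0.1)·0.0000) / (7.7) = -1.0048
  z = (9 - (-0.9)·-0.7071 - (0.6)·-1.0048 - (-1)·0.0000) / (3.5) = 2.5619
  w = (4 - (2)·-0.7071 - (-3.4)·-1.0048 - (3)·2.5619) / (12.4) = -0.4587
Iteration 2:
  x = (-7 - (-2)·-1.0048 - (-1.3)·2.5619 - (3.6)·-0.4587) / (9.9) = -0.4068
  y = (-10 - (3.2)·-0.4068 - (-2.4)·2.5619 - (0.1)·-0.4587) / (7.7) = -0.3252
  z = (9 - (-0.9)·-0.4068 - (0.6)·-0.3252 - (-1)·-0.4587) / (3.5) = 2.3915
  w = (4 - (2)·-0.4068 - (-3.4)·-0.3252 - (3)·2.3915) / (12.4) = -0.2796

-0.2796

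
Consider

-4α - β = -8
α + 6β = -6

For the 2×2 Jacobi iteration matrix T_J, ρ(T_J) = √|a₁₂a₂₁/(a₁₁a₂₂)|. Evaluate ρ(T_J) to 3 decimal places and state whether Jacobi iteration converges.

a₁₂a₂₁/(a₁₁a₂₂) = (-1)·(1) / ((-4)·(6)) = 0.041667
ρ = √|0.041667| = √0.041667 = 0.204
ρ < 1, so Jacobi converges

0.204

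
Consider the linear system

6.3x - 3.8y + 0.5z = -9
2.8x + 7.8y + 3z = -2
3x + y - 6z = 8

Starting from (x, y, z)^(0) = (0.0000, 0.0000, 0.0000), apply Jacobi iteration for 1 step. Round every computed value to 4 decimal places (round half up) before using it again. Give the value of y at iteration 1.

Iteration 1:
  x = (-9 - (-3.8)·0.0000 - (0.5)·0.0000) / (6.3) = -1.4286
  y = (-2 - (2.8)·0.0000 - (3)·0.0000) / (7.8) = -0.2564
  z = (8 - (3)·0.0000 - (1)·0.0000) / (-6) = -1.3333

-0.2564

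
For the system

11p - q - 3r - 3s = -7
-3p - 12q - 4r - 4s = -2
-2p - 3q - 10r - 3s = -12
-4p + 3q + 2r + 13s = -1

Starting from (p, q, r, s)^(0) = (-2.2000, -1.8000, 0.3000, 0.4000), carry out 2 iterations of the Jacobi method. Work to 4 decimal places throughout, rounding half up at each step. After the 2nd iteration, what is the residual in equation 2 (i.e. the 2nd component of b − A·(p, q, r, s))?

Iteration 1:
  p = (-7 - (-1)·-1.8000 - (-3)·0.3000 - (-3)·0.4000) / (11) = -0.6091
  q = (-2 - (-3)·-2.2000 - (-4)·0.3000 - (-4)·0.4000) / (-12) = 0.4833
  r = (-12 - (-2)·-2.2000 - (-3)·-1.8000 - (-3)·0.4000) / (-10) = 2.0600
  s = (-1 - (-4)·-2.2000 - (3)·-1.8000 - (2)·0.3000) / (13) = -0.3846
Iteration 2:
  p = (-7 - (-1)·0.4833 - (-3)·2.0600 - (-3)·-0.3846) / (11) = -0.1355
  q = (-2 - (-3)·-0.6091 - (-4)·2.0600 - (-4)·-0.3846) / (-12) = -0.2395
  r = (-12 - (-2)·-0.6091 - (-3)·0.4833 - (-3)·-0.3846) / (-10) = 1.2922
  s = (-1 - (-4)·-0.6091 - (3)·0.4833 - (2)·2.0600) / (13) = -0.6928
Residual b − A·x = (-3.9508, -2.8829, -2.1459, 5.5985)

-2.8829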